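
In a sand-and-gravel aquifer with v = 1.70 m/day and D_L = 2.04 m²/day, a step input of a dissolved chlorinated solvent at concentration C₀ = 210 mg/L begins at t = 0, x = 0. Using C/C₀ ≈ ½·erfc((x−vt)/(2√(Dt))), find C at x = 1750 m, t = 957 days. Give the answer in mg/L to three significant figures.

5.13 mg/L

For a continuous step input, C/C₀ ≈ ½·erfc((x−vt)/(2√(Dt))).
vt = 1.70 × 957 = 1626.9 m and 2√(Dt) = 2√(2.04 × 957) = 88.37 m.
Argument (x−vt)/(2√(Dt)) = (1750 − 1626.9)/88.37 = 1.393; ½·erfc(1.393) = 0.02442.
C = 210 × 0.02442 = 5.13 mg/L.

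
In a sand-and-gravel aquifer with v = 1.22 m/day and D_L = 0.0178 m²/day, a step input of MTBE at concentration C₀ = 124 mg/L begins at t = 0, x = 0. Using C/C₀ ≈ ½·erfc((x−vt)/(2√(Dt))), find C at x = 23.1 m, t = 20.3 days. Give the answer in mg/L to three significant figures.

For a continuous step input, C/C₀ ≈ ½·erfc((x−vt)/(2√(Dt))).
vt = 1.22 × 20.3 = 24.766 m and 2√(Dt) = 2√(0.0178 × 20.3) = 1.202 m.
Argument (x−vt)/(2√(Dt)) = (23.1 − 24.766)/1.202 = -1.386; ½·erfc(-1.386) = 0.9750.
C = 124 × 0.9750 = 121 mg/L.

121 mg/L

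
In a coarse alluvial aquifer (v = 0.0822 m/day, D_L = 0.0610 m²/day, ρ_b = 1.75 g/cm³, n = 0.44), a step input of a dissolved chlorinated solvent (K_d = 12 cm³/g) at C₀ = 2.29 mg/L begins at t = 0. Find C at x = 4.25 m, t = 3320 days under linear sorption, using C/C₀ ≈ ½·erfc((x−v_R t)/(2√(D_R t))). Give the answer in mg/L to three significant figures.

1.56 mg/L

Retardation factor R = 1 + ρ_b·K_d/n = 1 + 1.75 × 12/0.44 = 48.73.
Sorption retards both mechanisms: v_R = v/R = 0.001687 m/day, D_R = D/R = 0.001252 m²/day.
v_R·t = 0.001687 × 3320 = 5.60084 m; 2√(D_R t) = 4.078 m; argument = (4.25 − 5.60084)/4.078 = -0.3313.
C = C₀ × ½·erfc(-0.3313) = 2.29 × 0.6803 = 1.56 mg/L.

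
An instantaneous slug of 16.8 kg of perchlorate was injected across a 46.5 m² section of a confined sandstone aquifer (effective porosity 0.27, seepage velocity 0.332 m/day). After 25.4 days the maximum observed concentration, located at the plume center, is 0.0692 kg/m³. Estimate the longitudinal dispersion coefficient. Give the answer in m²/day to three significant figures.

At the plume center C_max = M/(n_e·A·√(4πDt)), so D = M²/(4πt·(n_e·A·C_max)²).
n_e·A·C_max = 0.27 × 46.5 × 0.0692 = 0.8688 kg/m.
D = 16.8²/(4π × 25.4 × 0.8688²) = 1.17 m²/day.

1.17 m²/day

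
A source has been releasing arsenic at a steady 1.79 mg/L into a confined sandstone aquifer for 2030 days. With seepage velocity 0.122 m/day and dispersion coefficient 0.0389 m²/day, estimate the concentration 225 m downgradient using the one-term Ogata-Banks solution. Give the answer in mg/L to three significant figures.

1.73 mg/L

For a continuous step input, C/C₀ ≈ ½·erfc((x−vt)/(2√(Dt))).
vt = 0.122 × 2030 = 247.66 m and 2√(Dt) = 2√(0.0389 × 2030) = 17.77 m.
Argument (x−vt)/(2√(Dt)) = (225 − 247.66)/17.77 = -1.275; ½·erfc(-1.275) = 0.9643.
C = 1.79 × 0.9643 = 1.73 mg/L.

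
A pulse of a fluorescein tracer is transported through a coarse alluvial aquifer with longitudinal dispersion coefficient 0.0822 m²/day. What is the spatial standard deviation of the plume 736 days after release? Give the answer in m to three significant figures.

Dispersive spreading gives a Gaussian with σ² = 2Dt; advection only shifts the center.
σ = √(2 × 0.0822 × 736) = 11.0 m.

11.0 m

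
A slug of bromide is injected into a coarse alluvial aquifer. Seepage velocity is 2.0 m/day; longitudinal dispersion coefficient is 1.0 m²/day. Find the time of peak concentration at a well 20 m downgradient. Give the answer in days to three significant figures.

For the 1D instantaneous-source solution, setting ∂C/∂t = 0 at fixed x gives v²t² + 2Dt − x² = 0, so t = (√(D² + v²x²) − D)/v².
√(D² + v²x²) = √(1.0² + 2.0² × 20²) = 40.01; v² = 4.
t = (40.01 − 1.0)/4 = 9.75 days (vs. the pure-advection estimate x/v = 10.0 d).

9.75 days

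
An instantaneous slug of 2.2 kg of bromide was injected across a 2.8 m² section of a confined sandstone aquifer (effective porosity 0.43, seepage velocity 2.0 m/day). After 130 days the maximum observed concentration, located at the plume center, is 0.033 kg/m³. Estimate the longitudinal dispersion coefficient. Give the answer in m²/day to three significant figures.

1.88 m²/day

At the plume center C_max = M/(n_e·A·√(4πDt)), so D = M²/(4πt·(n_e·A·C_max)²).
n_e·A·C_max = 0.43 × 2.8 × 0.033 = 0.03973 kg/m.
D = 2.2²/(4π × 130 × 0.03973²) = 1.88 m²/day.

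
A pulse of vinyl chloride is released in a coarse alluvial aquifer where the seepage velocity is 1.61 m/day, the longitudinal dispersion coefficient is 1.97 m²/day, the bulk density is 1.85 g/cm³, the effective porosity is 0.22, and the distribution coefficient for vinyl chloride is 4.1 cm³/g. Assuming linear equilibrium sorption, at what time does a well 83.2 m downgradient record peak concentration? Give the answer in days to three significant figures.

Retardation factor R = 1 + ρ_b·K_d/n = 1 + 1.85 × 4.1/0.22 = 35.48.
Sorption retards both mechanisms: v_R = v/R = 0.04538 m/day, D_R = D/R = 0.05552 m²/day.
Peak time from v_R²t² + 2D_R t − x² = 0: t = (√(D_R² + v_R²x²) − D_R)/v_R².
√(D_R² + v_R²x²) = √(0.05552² + 0.04538² × 83.2²) = 3.776; v_R² = 0.002059.
t = (3.776 − 0.05552)/0.002059 = 1810 days.

1810 days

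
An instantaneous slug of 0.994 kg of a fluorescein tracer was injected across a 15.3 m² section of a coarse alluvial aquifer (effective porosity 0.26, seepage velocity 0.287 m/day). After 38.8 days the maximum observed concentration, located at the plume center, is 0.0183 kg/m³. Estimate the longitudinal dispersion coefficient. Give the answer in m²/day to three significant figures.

0.382 m²/day

At the plume center C_max = M/(n_e·A·√(4πDt)), so D = M²/(4πt·(n_e·A·C_max)²).
n_e·A·C_max = 0.26 × 15.3 × 0.0183 = 0.07280 kg/m.
D = 0.994²/(4π × 38.8 × 0.07280²) = 0.382 m²/day.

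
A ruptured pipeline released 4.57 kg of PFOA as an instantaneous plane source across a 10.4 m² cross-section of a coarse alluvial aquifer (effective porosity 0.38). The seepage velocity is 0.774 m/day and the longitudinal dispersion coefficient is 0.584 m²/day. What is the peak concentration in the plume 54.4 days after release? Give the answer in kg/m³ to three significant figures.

0.0579 kg/m³

The peak of an instantaneous 1D plume sits at x = vt; there the Gaussian factor is 1 and C_max = M/(n_e·A·√(4πDt)), where n_e·A is the pore area the mass is dissolved in.
√(4πDt) = √(4π × 0.584 × 54.4) = 19.98 m, so C_max = 4.57/(0.38 × 10.4 × 19.98) = 0.0579 kg/m³.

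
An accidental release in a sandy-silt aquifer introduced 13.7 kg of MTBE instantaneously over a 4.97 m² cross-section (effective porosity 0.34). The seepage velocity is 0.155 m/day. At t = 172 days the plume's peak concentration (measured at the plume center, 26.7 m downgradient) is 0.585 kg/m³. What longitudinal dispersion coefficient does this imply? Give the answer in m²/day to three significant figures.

At the plume center C_max = M/(n_e·A·√(4πDt)), so D = M²/(4πt·(n_e·A·C_max)²).
n_e·A·C_max = 0.34 × 4.97 × 0.585 = 0.9885 kg/m.
D = 13.7²/(4π × 172 × 0.9885²) = 0.0889 m²/day.

0.0889 m²/day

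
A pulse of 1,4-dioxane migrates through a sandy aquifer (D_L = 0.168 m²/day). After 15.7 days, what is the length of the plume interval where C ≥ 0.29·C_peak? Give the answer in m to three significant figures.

The plume is Gaussian with σ = √(2Dt) = √(2 × 0.168 × 15.7) = 2.297 m.
C/C_peak = exp(−Δx²/(2σ²)) = 0.29 ⇒ Δx = σ·√(−2 ln 0.29) = 2.297 × 1.573 = 3.613 m.
Width = 2Δx = 7.23 m.

7.23 m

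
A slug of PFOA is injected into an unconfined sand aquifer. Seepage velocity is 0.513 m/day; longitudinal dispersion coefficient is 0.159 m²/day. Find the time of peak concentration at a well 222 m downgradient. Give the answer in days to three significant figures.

432 days

For the 1D instantaneous-source solution, setting ∂C/∂t = 0 at fixed x gives v²t² + 2Dt − x² = 0, so t = (√(D² + v²x²) − D)/v².
√(D² + v²x²) = √(0.159² + 0.513² × 222²) = 113.9; v² = 0.263169.
t = (113.9 − 0.159)/0.263169 = 432 days (vs. the pure-advection estimate x/v = 433 d).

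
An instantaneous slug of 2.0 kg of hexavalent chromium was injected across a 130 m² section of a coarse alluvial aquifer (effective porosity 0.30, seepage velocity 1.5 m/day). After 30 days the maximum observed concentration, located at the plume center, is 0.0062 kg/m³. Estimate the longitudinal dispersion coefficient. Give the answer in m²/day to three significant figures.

At the plume center C_max = M/(n_e·A·√(4πDt)), so D = M²/(4πt·(n_e·A·C_max)²).
n_e·A·C_max = 0.30 × 130 × 0.0062 = 0.2418 kg/m.
D = 2.0²/(4π × 30 × 0.2418²) = 0.181 m²/day.

0.181 m²/day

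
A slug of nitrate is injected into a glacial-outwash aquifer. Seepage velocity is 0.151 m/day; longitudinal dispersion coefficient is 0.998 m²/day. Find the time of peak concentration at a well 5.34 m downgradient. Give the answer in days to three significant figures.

For the 1D instantaneous-source solution, setting ∂C/∂t = 0 at fixed x gives v²t² + 2Dt − x² = 0, so t = (√(D² + v²x²) − D)/v².
√(D² + v²x²) = √(0.998² + 0.151² × 5.34²) = 1.283; v² = 0.022801.
t = (1.283 − 0.998)/0.022801 = 12.5 days (vs. the pure-advection estimate x/v = 35.4 d).

12.5 days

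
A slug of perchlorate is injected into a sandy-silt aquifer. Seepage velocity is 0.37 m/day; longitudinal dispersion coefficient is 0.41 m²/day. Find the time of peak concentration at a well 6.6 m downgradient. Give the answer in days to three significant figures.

For the 1D instantaneous-source solution, setting ∂C/∂t = 0 at fixed x gives v²t² + 2Dt − x² = 0, so t = (√(D² + v²x²) − D)/v².
√(D² + v²x²) = √(0.41² + 0.37² × 6.6²) = 2.476; v² = 0.1369.
t = (2.476 − 0.41)/0.1369 = 15.1 days (vs. the pure-advection estimate x/v = 17.8 d).

15.1 days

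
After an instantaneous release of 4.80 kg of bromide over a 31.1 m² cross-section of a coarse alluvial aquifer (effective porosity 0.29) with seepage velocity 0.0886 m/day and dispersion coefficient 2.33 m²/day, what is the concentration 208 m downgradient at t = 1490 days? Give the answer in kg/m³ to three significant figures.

For an instantaneous plane source, C(x,t) = M/(n_e·A·√(4πDt)) · exp(−(x−vt)²/(4Dt)), with n_e·A the pore (flow) area.
Plume center vt = 0.0886 × 1490 = 132.014 m, so the well at 208 m is 75.986 m downgradient of the peak.
√(4πDt) = 208.9 m, giving peak height M/(n_e·A·√(4πDt)) = 4.80/(0.29 × 31.1 × 208.9) = 0.002548 kg/m³.
(x−vt)²/(4Dt) = (75.986)²/(4 × 2.33 × 1490) = 0.4158; exp(−0.4158) = 0.6598.
C = 0.002548 × 0.6598 = 0.00168 kg/m³.

0.00168 kg/m³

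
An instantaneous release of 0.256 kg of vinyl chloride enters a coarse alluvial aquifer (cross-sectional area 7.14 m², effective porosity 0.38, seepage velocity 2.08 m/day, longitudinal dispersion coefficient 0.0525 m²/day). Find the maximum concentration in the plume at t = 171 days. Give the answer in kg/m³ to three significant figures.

0.00888 kg/m³

The peak of an instantaneous 1D plume sits at x = vt; there the Gaussian factor is 1 and C_max = M/(n_e·A·√(4πDt)), where n_e·A is the pore area the mass is dissolved in.
√(4πDt) = √(4π × 0.0525 × 171) = 10.62 m, so C_max = 0.256/(0.38 × 7.14 × 10.62) = 0.00888 kg/m³.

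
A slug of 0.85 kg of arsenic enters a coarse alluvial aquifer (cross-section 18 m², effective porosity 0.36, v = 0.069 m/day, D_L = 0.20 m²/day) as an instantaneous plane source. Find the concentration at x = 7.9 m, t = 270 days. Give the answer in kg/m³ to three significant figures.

For an instantaneous plane source, C(x,t) = M/(n_e·A·√(4πDt)) · exp(−(x−vt)²/(4Dt)), with n_e·A the pore (flow) area.
Plume center vt = 0.069 × 270 = 18.63 m, so the well at 7.9 m is 10.73 m upgradient of the peak.
√(4πDt) = 26.05 m, giving peak height M/(n_e·A·√(4πDt)) = 0.85/(0.36 × 18 × 26.05) = 0.005035 kg/m³.
(x−vt)²/(4Dt) = (-10.73)²/(4 × 0.20 × 270) = 0.5330; exp(−0.5330) = 0.5868.
C = 0.005035 × 0.5868 = 0.00295 kg/m³.

0.00295 kg/m³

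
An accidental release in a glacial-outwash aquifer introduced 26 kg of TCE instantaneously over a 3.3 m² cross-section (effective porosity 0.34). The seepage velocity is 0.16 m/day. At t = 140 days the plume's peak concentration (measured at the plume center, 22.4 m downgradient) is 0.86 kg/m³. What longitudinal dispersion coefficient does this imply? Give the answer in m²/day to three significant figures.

0.413 m²/day

At the plume center C_max = M/(n_e·A·√(4πDt)), so D = M²/(4πt·(n_e·A·C_max)²).
n_e·A·C_max = 0.34 × 3.3 × 0.86 = 0.9649 kg/m.
D = 26²/(4π × 140 × 0.9649²) = 0.413 m²/day.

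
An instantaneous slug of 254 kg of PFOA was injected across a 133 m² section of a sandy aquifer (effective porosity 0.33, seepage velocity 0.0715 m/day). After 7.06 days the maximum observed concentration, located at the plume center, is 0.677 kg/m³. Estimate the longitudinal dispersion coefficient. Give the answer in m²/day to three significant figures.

At the plume center C_max = M/(n_e·A·√(4πDt)), so D = M²/(4πt·(n_e·A·C_max)²).
n_e·A·C_max = 0.33 × 133 × 0.677 = 29.71 kg/m.
D = 254²/(4π × 7.06 × 29.71²) = 0.824 m²/day.

0.824 m²/day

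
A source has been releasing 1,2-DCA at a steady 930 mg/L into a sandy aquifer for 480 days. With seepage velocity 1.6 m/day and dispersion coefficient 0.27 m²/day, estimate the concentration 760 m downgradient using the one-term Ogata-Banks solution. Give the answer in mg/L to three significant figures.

For a continuous step input, C/C₀ ≈ ½·erfc((x−vt)/(2√(Dt))).
vt = 1.6 × 480 = 768 m and 2√(Dt) = 2√(0.27 × 480) = 22.77 m.
Argument (x−vt)/(2√(Dt)) = (760 − 768)/22.77 = -0.3513; ½·erfc(-0.3513) = 0.6903.
C = 930 × 0.6903 = 642 mg/L.

642 mg/L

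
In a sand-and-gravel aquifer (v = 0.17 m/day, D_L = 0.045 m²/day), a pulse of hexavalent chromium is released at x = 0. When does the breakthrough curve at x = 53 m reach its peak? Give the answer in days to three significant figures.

For the 1D instantaneous-source solution, setting ∂C/∂t = 0 at fixed x gives v²t² + 2Dt − x² = 0, so t = (√(D² + v²x²) − D)/v².
√(D² + v²x²) = √(0.045² + 0.17² × 53²) = 9.010; v² = 0.0289.
t = (9.010 − 0.045)/0.0289 = 310 days (vs. the pure-advection estimate x/v = 312 d).

310 days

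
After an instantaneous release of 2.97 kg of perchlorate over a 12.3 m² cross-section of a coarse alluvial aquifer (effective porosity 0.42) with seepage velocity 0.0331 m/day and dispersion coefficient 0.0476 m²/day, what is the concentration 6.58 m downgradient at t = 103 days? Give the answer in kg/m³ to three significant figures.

For an instantaneous plane source, C(x,t) = M/(n_e·A·√(4πDt)) · exp(−(x−vt)²/(4Dt)), with n_e·A the pore (flow) area.
Plume center vt = 0.0331 × 103 = 3.4093 m, so the well at 6.58 m is 3.1707 m downgradient of the peak.
√(4πDt) = 7.849 m, giving peak height M/(n_e·A·√(4πDt)) = 2.97/(0.42 × 12.3 × 7.849) = 0.07325 kg/m³.
(x−vt)²/(4Dt) = (3.1707)²/(4 × 0.0476 × 103) = 0.5126; exp(−0.5126) = 0.5989.
C = 0.07325 × 0.5989 = 0.0439 kg/m³.

0.0439 kg/m³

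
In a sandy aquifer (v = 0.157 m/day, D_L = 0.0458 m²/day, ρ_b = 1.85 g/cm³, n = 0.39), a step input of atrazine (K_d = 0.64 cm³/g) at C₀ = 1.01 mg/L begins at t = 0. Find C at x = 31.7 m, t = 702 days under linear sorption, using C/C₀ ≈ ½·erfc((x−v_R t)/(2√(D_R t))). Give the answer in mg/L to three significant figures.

0.137 mg/L

Retardation factor R = 1 + ρ_b·K_d/n = 1 + 1.85 × 0.64/0.39 = 4.036.
Sorption retards both mechanisms: v_R = v/R = 0.03890 m/day, D_R = D/R = 0.01135 m²/day.
v_R·t = 0.03890 × 702 = 27.3078 m; 2√(D_R t) = 5.645 m; argument = (31.7 − 27.3078)/5.645 = 0.7781.
C = C₀ × ½·erfc(0.7781) = 1.01 × 0.1356 = 0.137 mg/L.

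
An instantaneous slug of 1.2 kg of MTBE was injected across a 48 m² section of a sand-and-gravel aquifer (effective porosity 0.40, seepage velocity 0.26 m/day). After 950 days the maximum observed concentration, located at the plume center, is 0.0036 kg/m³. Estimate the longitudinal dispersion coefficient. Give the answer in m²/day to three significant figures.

0.0252 m²/day

At the plume center C_max = M/(n_e·A·√(4πDt)), so D = M²/(4πt·(n_e·A·C_max)²).
n_e·A·C_max = 0.40 × 48 × 0.0036 = 0.06912 kg/m.
D = 1.2²/(4π × 950 × 0.06912²) = 0.0252 m²/day.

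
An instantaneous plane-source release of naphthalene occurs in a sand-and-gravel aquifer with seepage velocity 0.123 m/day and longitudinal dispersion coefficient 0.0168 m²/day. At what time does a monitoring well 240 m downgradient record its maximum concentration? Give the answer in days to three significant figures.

1950 days

For the 1D instantaneous-source solution, setting ∂C/∂t = 0 at fixed x gives v²t² + 2Dt − x² = 0, so t = (√(D² + v²x²) − D)/v².
√(D² + v²x²) = √(0.0168² + 0.123² × 240²) = 29.52; v² = 0.015129.
t = (29.52 − 0.0168)/0.015129 = 1950 days (vs. the pure-advection estimate x/v = 1950 d).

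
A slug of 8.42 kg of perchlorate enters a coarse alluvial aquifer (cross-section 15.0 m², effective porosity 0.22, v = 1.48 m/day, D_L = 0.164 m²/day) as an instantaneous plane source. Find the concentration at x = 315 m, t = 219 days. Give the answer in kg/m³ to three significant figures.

0.0673 kg/m³

For an instantaneous plane source, C(x,t) = M/(n_e·A·√(4πDt)) · exp(−(x−vt)²/(4Dt)), with n_e·A the pore (flow) area.
Plume center vt = 1.48 × 219 = 324.12 m, so the well at 315 m is 9.12 m upgradient of the peak.
√(4πDt) = 21.24 m, giving peak height M/(n_e·A·√(4πDt)) = 8.42/(0.22 × 15.0 × 21.24) = 0.1201 kg/m³.
(x−vt)²/(4Dt) = (-9.12)²/(4 × 0.164 × 219) = 0.5790; exp(−0.5790) = 0.5605.
C = 0.1201 × 0.5605 = 0.0673 kg/m³.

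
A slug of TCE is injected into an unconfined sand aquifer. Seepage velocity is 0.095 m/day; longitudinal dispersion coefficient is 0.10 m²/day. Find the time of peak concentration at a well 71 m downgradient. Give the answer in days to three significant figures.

For the 1D instantaneous-source solution, setting ∂C/∂t = 0 at fixed x gives v²t² + 2Dt − x² = 0, so t = (√(D² + v²x²) − D)/v².
√(D² + v²x²) = √(0.10² + 0.095² × 71²) = 6.746; v² = 0.009025.
t = (6.746 − 0.10)/0.009025 = 736 days (vs. the pure-advection estimate x/v = 747 d).

736 days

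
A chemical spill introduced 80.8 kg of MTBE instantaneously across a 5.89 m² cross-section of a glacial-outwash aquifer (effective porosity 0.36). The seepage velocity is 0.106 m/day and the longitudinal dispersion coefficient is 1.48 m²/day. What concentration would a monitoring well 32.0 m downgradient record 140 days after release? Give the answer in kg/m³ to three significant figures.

For an instantaneous plane source, C(x,t) = M/(n_e·A·√(4πDt)) · exp(−(x−vt)²/(4Dt)), with n_e·A the pore (flow) area.
Plume center vt = 0.106 × 140 = 14.84 m, so the well at 32.0 m is 17.16 m downgradient of the peak.
√(4πDt) = 51.03 m, giving peak height M/(n_e·A·√(4πDt)) = 80.8/(0.36 × 5.89 × 51.03) = 0.7467 kg/m³.
(x−vt)²/(4Dt) = (17.16)²/(4 × 1.48 × 140) = 0.3553; exp(−0.3553) = 0.7010.
C = 0.7467 × 0.7010 = 0.523 kg/m³.

0.523 kg/m³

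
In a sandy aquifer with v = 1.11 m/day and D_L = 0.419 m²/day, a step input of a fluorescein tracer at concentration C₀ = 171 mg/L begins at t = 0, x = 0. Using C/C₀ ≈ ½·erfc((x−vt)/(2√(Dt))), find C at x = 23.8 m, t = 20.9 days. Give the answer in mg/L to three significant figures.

75.7 mg/L

For a continuous step input, C/C₀ ≈ ½·erfc((x−vt)/(2√(Dt))).
vt = 1.11 × 20.9 = 23.199 m and 2√(Dt) = 2√(0.419 × 20.9) = 5.918 m.
Argument (x−vt)/(2√(Dt)) = (23.8 − 23.199)/5.918 = 0.1016; ½·erfc(0.1016) = 0.4429.
C = 171 × 0.4429 = 75.7 mg/L.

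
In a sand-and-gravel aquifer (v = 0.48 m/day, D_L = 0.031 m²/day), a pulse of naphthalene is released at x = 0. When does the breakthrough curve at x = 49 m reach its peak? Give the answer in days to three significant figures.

For the 1D instantaneous-source solution, setting ∂C/∂t = 0 at fixed x gives v²t² + 2Dt − x² = 0, so t = (√(D² + v²x²) − D)/v².
√(D² + v²x²) = √(0.031² + 0.48² × 49²) = 23.52; v² = 0.2304.
t = (23.52 − 0.031)/0.2304 = 102 days (vs. the pure-advection estimate x/v = 102 d).

102 days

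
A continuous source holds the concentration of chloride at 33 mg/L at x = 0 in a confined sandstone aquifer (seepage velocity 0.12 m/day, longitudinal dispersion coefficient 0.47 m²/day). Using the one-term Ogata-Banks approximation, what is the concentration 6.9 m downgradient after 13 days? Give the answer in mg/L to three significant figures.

For a continuous step input, C/C₀ ≈ ½·erfc((x−vt)/(2√(Dt))).
vt = 0.12 × 13 = 1.56 m and 2√(Dt) = 2√(0.47 × 13) = 4.944 m.
Argument (x−vt)/(2√(Dt)) = (6.9 − 1.56)/4.944 = 1.080; ½·erfc(1.080) = 0.06334.
C = 33 × 0.06334 = 2.09 mg/L.

2.09 mg/L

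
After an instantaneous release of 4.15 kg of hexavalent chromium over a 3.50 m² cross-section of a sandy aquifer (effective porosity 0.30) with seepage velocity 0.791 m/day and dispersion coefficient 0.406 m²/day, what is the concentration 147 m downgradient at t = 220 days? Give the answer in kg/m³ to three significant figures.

0.0153 kg/m³

For an instantaneous plane source, C(x,t) = M/(n_e·A·√(4πDt)) · exp(−(x−vt)²/(4Dt)), with n_e·A the pore (flow) area.
Plume center vt = 0.791 × 220 = 174.02 m, so the well at 147 m is 27.02 m upgradient of the peak.
√(4πDt) = 33.50 m, giving peak height M/(n_e·A·√(4πDt)) = 4.15/(0.30 × 3.50 × 33.50) = 0.1180 kg/m³.
(x−vt)²/(4Dt) = (-27.02)²/(4 × 0.406 × 220) = 2.043; exp(−2.043) = 0.1296.
C = 0.1180 × 0.1296 = 0.0153 kg/m³.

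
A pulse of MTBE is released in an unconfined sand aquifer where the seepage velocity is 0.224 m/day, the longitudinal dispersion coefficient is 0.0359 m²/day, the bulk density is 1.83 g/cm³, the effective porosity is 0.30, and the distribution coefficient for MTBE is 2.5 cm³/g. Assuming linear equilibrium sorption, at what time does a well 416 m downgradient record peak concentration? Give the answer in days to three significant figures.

30200 days

Retardation factor R = 1 + ρ_b·K_d/n = 1 + 1.83 × 2.5/0.30 = 16.25.
Sorption retards both mechanisms: v_R = v/R = 0.01378 m/day, D_R = D/R = 0.002209 m²/day.
Peak time from v_R²t² + 2D_R t − x² = 0: t = (√(D_R² + v_R²x²) − D_R)/v_R².
√(D_R² + v_R²x²) = √(0.002209² + 0.01378² × 416²) = 5.732; v_R² = 0.0001899.
t = (5.732 − 0.002209)/0.0001899 = 30200 days.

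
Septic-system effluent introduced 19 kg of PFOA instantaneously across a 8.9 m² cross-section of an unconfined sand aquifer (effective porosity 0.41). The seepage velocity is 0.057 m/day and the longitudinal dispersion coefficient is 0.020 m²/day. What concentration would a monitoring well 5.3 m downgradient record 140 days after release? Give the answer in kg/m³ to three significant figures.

For an instantaneous plane source, C(x,t) = M/(n_e·A·√(4πDt)) · exp(−(x−vt)²/(4Dt)), with n_e·A the pore (flow) area.
Plume center vt = 0.057 × 140 = 7.98 m, so the well at 5.3 m is 2.68 m upgradient of the peak.
√(4πDt) = 5.932 m, giving peak height M/(n_e·A·√(4πDt)) = 19/(0.41 × 8.9 × 5.932) = 0.8778 kg/m³.
(x−vt)²/(4Dt) = (-2.68)²/(4 × 0.020 × 140) = 0.6413; exp(−0.6413) = 0.5266.
C = 0.8778 × 0.5266 = 0.462 kg/m³.

0.462 kg/m³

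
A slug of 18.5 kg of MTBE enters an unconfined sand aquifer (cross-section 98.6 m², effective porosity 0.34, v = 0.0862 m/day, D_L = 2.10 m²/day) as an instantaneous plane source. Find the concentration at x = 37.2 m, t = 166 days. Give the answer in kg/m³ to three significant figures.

0.00573 kg/m³

For an instantaneous plane source, C(x,t) = M/(n_e·A·√(4πDt)) · exp(−(x−vt)²/(4Dt)), with n_e·A the pore (flow) area.
Plume center vt = 0.0862 × 166 = 14.3092 m, so the well at 37.2 m is 22.8908 m downgradient of the peak.
√(4πDt) = 66.19 m, giving peak height M/(n_e·A·√(4πDt)) = 18.5/(0.34 × 98.6 × 66.19) = 0.008337 kg/m³.
(x−vt)²/(4Dt) = (22.8908)²/(4 × 2.10 × 166) = 0.3758; exp(−0.3758) = 0.6867.
C = 0.008337 × 0.6867 = 0.00573 kg/m³.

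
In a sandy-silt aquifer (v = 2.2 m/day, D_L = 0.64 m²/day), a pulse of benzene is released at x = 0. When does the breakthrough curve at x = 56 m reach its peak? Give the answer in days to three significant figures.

25.3 days

For the 1D instantaneous-source solution, setting ∂C/∂t = 0 at fixed x gives v²t² + 2Dt − x² = 0, so t = (√(D² + v²x²) − D)/v².
√(D² + v²x²) = √(0.64² + 2.2² × 56²) = 123.2; v² = 4.84.
t = (123.2 − 0.64)/4.84 = 25.3 days (vs. the pure-advection estimate x/v = 25.5 d).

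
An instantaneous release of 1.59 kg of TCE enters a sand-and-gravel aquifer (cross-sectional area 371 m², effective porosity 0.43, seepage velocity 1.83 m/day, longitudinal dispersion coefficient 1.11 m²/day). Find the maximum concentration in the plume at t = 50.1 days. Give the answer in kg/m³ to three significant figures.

0.000377 kg/m³

The peak of an instantaneous 1D plume sits at x = vt; there the Gaussian factor is 1 and C_max = M/(n_e·A·√(4πDt)), where n_e·A is the pore area the mass is dissolved in.
√(4πDt) = √(4π × 1.11 × 50.1) = 26.44 m, so C_max = 1.59/(0.43 × 371 × 26.44) = 0.000377 kg/m³.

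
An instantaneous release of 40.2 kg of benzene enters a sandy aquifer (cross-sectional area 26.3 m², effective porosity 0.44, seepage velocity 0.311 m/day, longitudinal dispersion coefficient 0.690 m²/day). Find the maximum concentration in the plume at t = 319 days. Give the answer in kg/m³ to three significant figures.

The peak of an instantaneous 1D plume sits at x = vt; there the Gaussian factor is 1 and C_max = M/(n_e·A·√(4πDt)), where n_e·A is the pore area the mass is dissolved in.
√(4πDt) = √(4π × 0.690 × 319) = 52.59 m, so C_max = 40.2/(0.44 × 26.3 × 52.59) = 0.0661 kg/m³.

0.0661 kg/m³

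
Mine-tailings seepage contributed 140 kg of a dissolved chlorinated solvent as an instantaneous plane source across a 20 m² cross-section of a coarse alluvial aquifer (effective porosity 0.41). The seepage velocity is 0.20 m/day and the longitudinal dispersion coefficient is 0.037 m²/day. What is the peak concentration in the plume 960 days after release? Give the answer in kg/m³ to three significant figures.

The peak of an instantaneous 1D plume sits at x = vt; there the Gaussian factor is 1 and C_max = M/(n_e·A·√(4πDt)), where n_e·A is the pore area the mass is dissolved in.
√(4πDt) = √(4π × 0.037 × 960) = 21.13 m, so C_max = 140/(0.41 × 20 × 21.13) = 0.808 kg/m³.

0.808 kg/m³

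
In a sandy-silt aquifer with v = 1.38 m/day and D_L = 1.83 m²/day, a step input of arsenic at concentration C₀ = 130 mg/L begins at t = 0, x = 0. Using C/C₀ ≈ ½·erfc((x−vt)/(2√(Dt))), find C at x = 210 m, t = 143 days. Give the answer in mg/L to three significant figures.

37.7 mg/L

For a continuous step input, C/C₀ ≈ ½·erfc((x−vt)/(2√(Dt))).
vt = 1.38 × 143 = 197.34 m and 2√(Dt) = 2√(1.83 × 143) = 32.35 m.
Argument (x−vt)/(2√(Dt)) = (210 − 197.34)/32.35 = 0.3913; ½·erfc(0.3913) = 0.2900.
C = 130 × 0.2900 = 37.7 mg/L.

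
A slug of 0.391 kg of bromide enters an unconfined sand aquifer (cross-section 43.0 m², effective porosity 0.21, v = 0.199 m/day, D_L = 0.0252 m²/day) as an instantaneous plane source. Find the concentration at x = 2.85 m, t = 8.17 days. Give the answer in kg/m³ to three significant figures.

For an instantaneous plane source, C(x,t) = M/(n_e·A·√(4πDt)) · exp(−(x−vt)²/(4Dt)), with n_e·A the pore (flow) area.
Plume center vt = 0.199 × 8.17 = 1.62583 m, so the well at 2.85 m is 1.22417 m downgradient of the peak.
√(4πDt) = 1.608 m, giving peak height M/(n_e·A·√(4πDt)) = 0.391/(0.21 × 43.0 × 1.608) = 0.02693 kg/m³.
(x−vt)²/(4Dt) = (1.22417)²/(4 × 0.0252 × 8.17) = 1.820; exp(−1.820) = 0.1620.
C = 0.02693 × 0.1620 = 0.00436 kg/m³.

0.00436 kg/m³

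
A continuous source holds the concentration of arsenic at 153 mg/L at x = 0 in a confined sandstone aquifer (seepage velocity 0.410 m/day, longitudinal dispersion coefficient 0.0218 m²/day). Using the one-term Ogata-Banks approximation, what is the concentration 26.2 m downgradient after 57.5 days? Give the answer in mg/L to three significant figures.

7.45 mg/L

For a continuous step input, C/C₀ ≈ ½·erfc((x−vt)/(2√(Dt))).
vt = 0.410 × 57.5 = 23.575 m and 2√(Dt) = 2√(0.0218 × 57.5) = 2.239 m.
Argument (x−vt)/(2√(Dt)) = (26.2 − 23.575)/2.239 = 1.172; ½·erfc(1.172) = 0.04871.
C = 153 × 0.04871 = 7.45 mg/L.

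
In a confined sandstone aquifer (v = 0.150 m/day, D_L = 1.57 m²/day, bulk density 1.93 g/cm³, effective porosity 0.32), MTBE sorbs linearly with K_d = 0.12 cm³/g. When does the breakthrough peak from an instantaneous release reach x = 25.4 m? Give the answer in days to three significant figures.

Retardation factor R = 1 + ρ_b·K_d/n = 1 + 1.93 × 0.12/0.32 = 1.724.
Sorption retards both mechanisms: v_R = v/R = 0.08701 m/day, D_R = D/R = 0.9107 m²/day.
Peak time from v_R²t² + 2D_R t − x² = 0: t = (√(D_R² + v_R²x²) − D_R)/v_R².
√(D_R² + v_R²x²) = √(0.9107² + 0.08701² × 25.4²) = 2.390; v_R² = 0.007571.
t = (2.390 − 0.9107)/0.007571 = 195 days.

195 days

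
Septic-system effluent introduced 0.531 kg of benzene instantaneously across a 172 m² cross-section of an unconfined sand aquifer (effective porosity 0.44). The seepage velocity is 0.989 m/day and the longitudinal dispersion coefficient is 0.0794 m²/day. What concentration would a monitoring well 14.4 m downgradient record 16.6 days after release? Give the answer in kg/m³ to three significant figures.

0.000797 kg/m³

For an instantaneous plane source, C(x,t) = M/(n_e·A·√(4πDt)) · exp(−(x−vt)²/(4Dt)), with n_e·A the pore (flow) area.
Plume center vt = 0.989 × 16.6 = 16.4174 m, so the well at 14.4 m is 2.0174 m upgradient of the peak.
√(4πDt) = 4.070 m, giving peak height M/(n_e·A·√(4πDt)) = 0.531/(0.44 × 172 × 4.070) = 0.001724 kg/m³.
(x−vt)²/(4Dt) = (-2.0174)²/(4 × 0.0794 × 16.6) = 0.7720; exp(−0.7720) = 0.4621.
C = 0.001724 × 0.4621 = 0.000797 kg/m³.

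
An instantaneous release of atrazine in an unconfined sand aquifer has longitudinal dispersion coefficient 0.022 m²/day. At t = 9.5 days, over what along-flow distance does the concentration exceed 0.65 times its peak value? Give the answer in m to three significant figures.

1.20 m

The plume is Gaussian with σ = √(2Dt) = √(2 × 0.022 × 9.5) = 0.6465 m.
C/C_peak = exp(−Δx²/(2σ²)) = 0.65 ⇒ Δx = σ·√(−2 ln 0.65) = 0.6465 × 0.9282 = 0.6001 m.
Width = 2Δx = 1.20 m.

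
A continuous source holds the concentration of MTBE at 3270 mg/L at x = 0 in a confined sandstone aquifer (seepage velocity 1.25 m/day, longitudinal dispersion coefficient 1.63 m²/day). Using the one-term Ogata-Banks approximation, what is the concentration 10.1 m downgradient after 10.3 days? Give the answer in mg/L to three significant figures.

2240 mg/L

For a continuous step input, C/C₀ ≈ ½·erfc((x−vt)/(2√(Dt))).
vt = 1.25 × 10.3 = 12.875 m and 2√(Dt) = 2√(1.63 × 10.3) = 8.195 m.
Argument (x−vt)/(2√(Dt)) = (10.1 − 12.875)/8.195 = -0.3386; ½·erfc(-0.3386) = 0.6840.
C = 3270 × 0.6840 = 2240 mg/L.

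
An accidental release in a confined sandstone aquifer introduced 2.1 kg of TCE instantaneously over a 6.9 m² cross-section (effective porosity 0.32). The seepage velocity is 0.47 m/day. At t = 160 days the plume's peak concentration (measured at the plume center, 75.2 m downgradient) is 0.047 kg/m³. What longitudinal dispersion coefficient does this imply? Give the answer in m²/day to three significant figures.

At the plume center C_max = M/(n_e·A·√(4πDt)), so D = M²/(4πt·(n_e·A·C_max)²).
n_e·A·C_max = 0.32 × 6.9 × 0.047 = 0.1038 kg/m.
D = 2.1²/(4π × 160 × 0.1038²) = 0.204 m²/day.

0.204 m²/day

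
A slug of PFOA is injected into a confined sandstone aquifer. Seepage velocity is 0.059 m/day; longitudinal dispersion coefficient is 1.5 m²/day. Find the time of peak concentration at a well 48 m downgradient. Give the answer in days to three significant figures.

490 days

For the 1D instantaneous-source solution, setting ∂C/∂t = 0 at fixed x gives v²t² + 2Dt − x² = 0, so t = (√(D² + v²x²) − D)/v².
√(D² + v²x²) = √(1.5² + 0.059² × 48²) = 3.205; v² = 0.003481.
t = (3.205 − 1.5)/0.003481 = 490 days (vs. the pure-advection estimate x/v = 814 d).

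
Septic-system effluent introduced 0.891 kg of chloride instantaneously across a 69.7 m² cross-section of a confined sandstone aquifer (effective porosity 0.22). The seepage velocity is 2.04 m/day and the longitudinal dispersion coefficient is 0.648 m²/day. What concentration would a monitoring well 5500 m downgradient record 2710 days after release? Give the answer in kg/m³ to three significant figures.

0.000349 kg/m³

For an instantaneous plane source, C(x,t) = M/(n_e·A·√(4πDt)) · exp(−(x−vt)²/(4Dt)), with n_e·A the pore (flow) area.
Plume center vt = 2.04 × 2710 = 5528.4 m, so the well at 5500 m is 28.4 m upgradient of the peak.
√(4πDt) = 148.6 m, giving peak height M/(n_e·A·√(4πDt)) = 0.891/(0.22 × 69.7 × 148.6) = 0.0003910 kg/m³.
(x−vt)²/(4Dt) = (-28.4)²/(4 × 0.648 × 2710) = 0.1148; exp(−0.1148) = 0.8915.
C = 0.0003910 × 0.8915 = 0.000349 kg/m³.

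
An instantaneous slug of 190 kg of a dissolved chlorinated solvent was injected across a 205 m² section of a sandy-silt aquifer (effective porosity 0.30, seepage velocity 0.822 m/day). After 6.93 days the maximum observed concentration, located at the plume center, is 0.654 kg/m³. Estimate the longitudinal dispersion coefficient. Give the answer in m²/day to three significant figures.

0.256 m²/day

At the plume center C_max = M/(n_e·A·√(4πDt)), so D = M²/(4πt·(n_e·A·C_max)²).
n_e·A·C_max = 0.30 × 205 × 0.654 = 40.22 kg/m.
D = 190²/(4π × 6.93 × 40.22²) = 0.256 m²/day.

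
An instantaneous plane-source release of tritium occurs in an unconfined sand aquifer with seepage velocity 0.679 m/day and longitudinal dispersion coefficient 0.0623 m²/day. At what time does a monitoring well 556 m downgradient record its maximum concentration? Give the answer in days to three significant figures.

819 days

For the 1D instantaneous-source solution, setting ∂C/∂t = 0 at fixed x gives v²t² + 2Dt − x² = 0, so t = (√(D² + v²x²) − D)/v².
√(D² + v²x²) = √(0.0623² + 0.679² × 556²) = 377.5; v² = 0.461041.
t = (377.5 − 0.0623)/0.461041 = 819 days (vs. the pure-advection estimate x/v = 819 d).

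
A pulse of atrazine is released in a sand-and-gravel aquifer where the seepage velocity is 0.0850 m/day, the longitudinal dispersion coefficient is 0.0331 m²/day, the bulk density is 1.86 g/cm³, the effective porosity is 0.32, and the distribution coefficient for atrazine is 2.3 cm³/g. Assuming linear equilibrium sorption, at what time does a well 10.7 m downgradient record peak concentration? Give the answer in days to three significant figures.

1740 days

Retardation factor R = 1 + ρ_b·K_d/n = 1 + 1.86 × 2.3/0.32 = 14.37.
Sorption retards both mechanisms: v_R = v/R = 0.005915 m/day, D_R = D/R = 0.002303 m²/day.
Peak time from v_R²t² + 2D_R t − x² = 0: t = (√(D_R² + v_R²x²) − D_R)/v_R².
√(D_R² + v_R²x²) = √(0.002303² + 0.005915² × 10.7²) = 0.06333; v_R² = 3.499e-05.
t = (0.06333 − 0.002303)/3.499e-05 = 1740 days.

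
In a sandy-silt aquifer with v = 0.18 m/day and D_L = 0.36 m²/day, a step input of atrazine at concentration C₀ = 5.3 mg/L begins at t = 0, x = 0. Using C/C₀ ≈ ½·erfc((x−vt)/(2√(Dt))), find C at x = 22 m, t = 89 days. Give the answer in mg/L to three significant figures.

For a continuous step input, C/C₀ ≈ ½·erfc((x−vt)/(2√(Dt))).
vt = 0.18 × 89 = 16.02 m and 2√(Dt) = 2√(0.36 × 89) = 11.32 m.
Argument (x−vt)/(2√(Dt)) = (22 − 16.02)/11.32 = 0.5283; ½·erfc(0.5283) = 0.2275.
C = 5.3 × 0.2275 = 1.21 mg/L.

1.21 mg/L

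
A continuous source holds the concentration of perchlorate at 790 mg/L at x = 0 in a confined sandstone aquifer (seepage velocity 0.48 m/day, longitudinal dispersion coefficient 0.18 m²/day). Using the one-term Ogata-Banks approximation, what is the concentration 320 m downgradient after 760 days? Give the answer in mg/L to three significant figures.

For a continuous step input, C/C₀ ≈ ½·erfc((x−vt)/(2√(Dt))).
vt = 0.48 × 760 = 364.8 m and 2√(Dt) = 2√(0.18 × 760) = 23.39 m.
Argument (x−vt)/(2√(Dt)) = (320 − 364.8)/23.39 = -1.915; ½·erfc(-1.915) = 0.9966.
C = 790 × 0.9966 = 787 mg/L.

787 mg/L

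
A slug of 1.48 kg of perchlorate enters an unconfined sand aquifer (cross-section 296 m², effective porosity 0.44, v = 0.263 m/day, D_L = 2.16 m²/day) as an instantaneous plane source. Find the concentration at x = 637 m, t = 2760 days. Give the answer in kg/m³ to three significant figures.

2.98e-05 kg/m³

For an instantaneous plane source, C(x,t) = M/(n_e·A·√(4πDt)) · exp(−(x−vt)²/(4Dt)), with n_e·A the pore (flow) area.
Plume center vt = 0.263 × 2760 = 725.88 m, so the well at 637 m is 88.88 m upgradient of the peak.
√(4πDt) = 273.7 m, giving peak height M/(n_e·A·√(4πDt)) = 1.48/(0.44 × 296 × 273.7) = 4.152e-05 kg/m³.
(x−vt)²/(4Dt) = (-88.88)²/(4 × 2.16 × 2760) = 0.3313; exp(−0.3313) = 0.7180.
C = 4.152e-05 × 0.7180 = 2.98e-05 kg/m³.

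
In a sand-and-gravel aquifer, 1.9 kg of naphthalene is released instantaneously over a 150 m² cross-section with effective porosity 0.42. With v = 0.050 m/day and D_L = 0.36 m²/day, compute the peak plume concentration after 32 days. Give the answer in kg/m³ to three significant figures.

0.00251 kg/m³

The peak of an instantaneous 1D plume sits at x = vt; there the Gaussian factor is 1 and C_max = M/(n_e·A·√(4πDt)), where n_e·A is the pore area the mass is dissolved in.
√(4πDt) = √(4π × 0.36 × 32) = 12.03 m, so C_max = 1.9/(0.42 × 150 × 12.03) = 0.00251 kg/m³.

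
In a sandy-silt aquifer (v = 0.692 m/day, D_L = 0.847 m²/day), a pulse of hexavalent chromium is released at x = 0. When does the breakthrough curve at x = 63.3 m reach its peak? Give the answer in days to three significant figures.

For the 1D instantaneous-source solution, setting ∂C/∂t = 0 at fixed x gives v²t² + 2Dt − x² = 0, so t = (√(D² + v²x²) − D)/v².
√(D² + v²x²) = √(0.847² + 0.692² × 63.3²) = 43.81; v² = 0.478864.
t = (43.81 − 0.847)/0.478864 = 89.7 days (vs. the pure-advection estimate x/v = 91.5 d).

89.7 days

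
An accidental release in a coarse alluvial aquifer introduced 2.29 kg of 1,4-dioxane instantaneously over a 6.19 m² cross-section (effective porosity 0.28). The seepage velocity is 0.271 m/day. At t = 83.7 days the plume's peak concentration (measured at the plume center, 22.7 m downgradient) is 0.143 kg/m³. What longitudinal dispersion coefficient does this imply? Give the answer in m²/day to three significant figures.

At the plume center C_max = M/(n_e·A·√(4πDt)), so D = M²/(4πt·(n_e·A·C_max)²).
n_e·A·C_max = 0.28 × 6.19 × 0.143 = 0.2478 kg/m.
D = 2.29²/(4π × 83.7 × 0.2478²) = 0.0812 m²/day.

0.0812 m²/day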